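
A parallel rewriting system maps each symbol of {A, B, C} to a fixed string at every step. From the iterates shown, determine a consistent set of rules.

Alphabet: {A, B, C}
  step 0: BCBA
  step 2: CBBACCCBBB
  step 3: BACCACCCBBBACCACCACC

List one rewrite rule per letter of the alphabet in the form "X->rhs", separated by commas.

  step 2 ⇒ step 3: CBBACCCBBB ⇒ B·ACC·ACC·C·B·B·B·ACC·ACC·ACC
    A ↦ C
    B ↦ ACC
    C ↦ B

A->C, B->ACC, C->B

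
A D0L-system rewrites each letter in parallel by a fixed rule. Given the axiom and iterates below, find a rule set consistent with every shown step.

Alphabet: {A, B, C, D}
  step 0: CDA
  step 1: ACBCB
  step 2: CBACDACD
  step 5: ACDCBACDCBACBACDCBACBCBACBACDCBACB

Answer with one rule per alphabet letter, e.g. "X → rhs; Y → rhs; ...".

  step 1 ⇒ step 2: ACBCB ⇒ CB·AC·D·AC·D
    A ↦ CB
    B ↦ D
    C ↦ AC
  step 0 ⇒ step 1: CDA ⇒ AC·B·CB
    D ↦ B

A->CB, B->D, C->AC, D->B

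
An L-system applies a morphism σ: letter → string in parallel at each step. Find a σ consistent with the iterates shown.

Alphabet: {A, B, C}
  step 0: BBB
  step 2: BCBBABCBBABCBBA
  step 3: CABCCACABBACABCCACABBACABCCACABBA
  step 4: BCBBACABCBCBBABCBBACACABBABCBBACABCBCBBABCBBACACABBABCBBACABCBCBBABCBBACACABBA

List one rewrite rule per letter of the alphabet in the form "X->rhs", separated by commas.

  step 3 ⇒ step 4: CABCCACABBACABCCACABBACABCCACABBA ⇒ BC·BBA·CA·BC·BC·BBA·BC·BBA·CA·CA·BBA·BC·BBA·CA·BC·BC·BBA·BC·BBA·CA·CA·BBA·BC·BBA·CA·BC·BC·BBA·BC·BBA·CA·CA·BBA
    A ↦ BBA
    B ↦ CA
    C ↦ BC

A->BBA, B->CA, C->BC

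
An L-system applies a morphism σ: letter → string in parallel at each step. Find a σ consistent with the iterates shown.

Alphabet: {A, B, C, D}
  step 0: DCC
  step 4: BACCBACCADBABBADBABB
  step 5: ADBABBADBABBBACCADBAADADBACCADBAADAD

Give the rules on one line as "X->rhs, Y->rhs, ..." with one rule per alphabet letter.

A->BA, B->AD, C->B, D->CC

  step 4 ⇒ step 5: BACCBACCADBABBADBABB ⇒ AD·BA·B·B·AD·BA·B·B·BA·CC·AD·BA·AD·AD·BA·CC·AD·BA·AD·AD
    A ↦ BA
    B ↦ AD
    C ↦ B
    D ↦ CC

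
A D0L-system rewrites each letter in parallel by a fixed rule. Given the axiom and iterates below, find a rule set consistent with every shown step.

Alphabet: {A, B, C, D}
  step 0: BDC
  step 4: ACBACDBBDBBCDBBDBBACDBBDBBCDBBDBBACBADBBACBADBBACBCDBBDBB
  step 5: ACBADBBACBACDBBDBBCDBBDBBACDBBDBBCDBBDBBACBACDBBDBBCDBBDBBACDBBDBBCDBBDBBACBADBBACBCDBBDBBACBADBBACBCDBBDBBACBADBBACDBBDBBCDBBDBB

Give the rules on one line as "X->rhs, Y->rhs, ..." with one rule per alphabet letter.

  step 4 ⇒ step 5: ACBACDBBDBBCDBBDBBACDBBDBBCDBBDBBACBADBBACBADBBACBCDBBDBB ⇒ ACB·A·DBB·ACB·A·C·DBB·DBB·C·DBB·DBB·A·C·DBB·DBB·C·DBB·DBB·ACB·A·C·DBB·DBB·C·DBB·DBB·A·C·DBB·DBB·C·DBB·DBB·ACB·A·DBB·ACB·C·DBB·DBB·ACB·A·DBB·ACB·C·DBB·DBB·ACB·A·DBB·A·C·DBB·DBB·C·DBB·DBB
    A ↦ ACB
    B ↦ DBB
    C ↦ A
    D ↦ C

A->ACB, B->DBB, C->A, D->C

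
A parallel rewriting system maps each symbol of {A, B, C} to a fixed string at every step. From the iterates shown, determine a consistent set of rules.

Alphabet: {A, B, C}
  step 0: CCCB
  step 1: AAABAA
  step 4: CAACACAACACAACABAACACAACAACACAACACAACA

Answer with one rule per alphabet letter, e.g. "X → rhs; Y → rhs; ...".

A->CA, B->BAA, C->A

  step 0 ⇒ step 1: CCCB ⇒ A·A·A·BAA
    B ↦ BAA
    C ↦ A
    A ↦ CA  (constrained at step 1)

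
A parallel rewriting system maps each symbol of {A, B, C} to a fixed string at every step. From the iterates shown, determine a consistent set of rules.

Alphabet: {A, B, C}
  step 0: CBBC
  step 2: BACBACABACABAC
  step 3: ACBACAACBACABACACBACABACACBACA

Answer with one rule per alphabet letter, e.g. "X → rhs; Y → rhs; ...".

A->BAC, B->AC, C->A

  step 2 ⇒ step 3: BACBACABACABAC ⇒ AC·BAC·A·AC·BAC·A·BAC·AC·BAC·A·BAC·AC·BAC·A
    A ↦ BAC
    B ↦ AC
    C ↦ A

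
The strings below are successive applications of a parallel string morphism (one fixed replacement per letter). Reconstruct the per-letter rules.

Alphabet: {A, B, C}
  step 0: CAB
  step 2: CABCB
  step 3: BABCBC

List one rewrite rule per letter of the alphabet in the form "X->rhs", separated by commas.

A->AB, B->C, C->B

  step 2 ⇒ step 3: CABCB ⇒ B·AB·C·B·C
    A ↦ AB
    B ↦ C
    C ↦ B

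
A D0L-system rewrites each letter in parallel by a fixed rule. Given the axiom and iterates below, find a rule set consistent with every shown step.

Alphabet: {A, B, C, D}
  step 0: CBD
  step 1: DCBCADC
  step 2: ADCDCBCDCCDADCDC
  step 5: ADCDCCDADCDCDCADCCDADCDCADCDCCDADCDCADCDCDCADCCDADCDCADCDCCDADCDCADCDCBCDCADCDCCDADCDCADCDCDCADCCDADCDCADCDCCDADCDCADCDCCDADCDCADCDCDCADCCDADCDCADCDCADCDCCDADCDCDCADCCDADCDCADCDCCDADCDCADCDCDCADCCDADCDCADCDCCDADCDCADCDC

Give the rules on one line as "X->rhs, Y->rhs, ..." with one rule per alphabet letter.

  step 1 ⇒ step 2: DCBCADC ⇒ ADC·DC·BC·DC·CD·ADC·DC
    A ↦ CD
    B ↦ BC
    C ↦ DC
    D ↦ ADC

A->CD, B->BC, C->DC, D->ADC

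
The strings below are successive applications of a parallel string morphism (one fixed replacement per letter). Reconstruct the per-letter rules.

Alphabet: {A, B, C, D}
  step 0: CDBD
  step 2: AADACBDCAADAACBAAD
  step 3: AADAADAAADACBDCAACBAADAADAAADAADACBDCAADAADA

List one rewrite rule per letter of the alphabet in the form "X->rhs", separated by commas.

A->AAD, B->DC, C->ACB, D->A

  step 2 ⇒ step 3: AADACBDCAADAACBAAD ⇒ AAD·AAD·A·AAD·ACB·DC·A·ACB·AAD·AAD·A·AAD·AAD·ACB·DC·AAD·AAD·A
    A ↦ AAD
    B ↦ DC
    C ↦ ACB
    D ↦ A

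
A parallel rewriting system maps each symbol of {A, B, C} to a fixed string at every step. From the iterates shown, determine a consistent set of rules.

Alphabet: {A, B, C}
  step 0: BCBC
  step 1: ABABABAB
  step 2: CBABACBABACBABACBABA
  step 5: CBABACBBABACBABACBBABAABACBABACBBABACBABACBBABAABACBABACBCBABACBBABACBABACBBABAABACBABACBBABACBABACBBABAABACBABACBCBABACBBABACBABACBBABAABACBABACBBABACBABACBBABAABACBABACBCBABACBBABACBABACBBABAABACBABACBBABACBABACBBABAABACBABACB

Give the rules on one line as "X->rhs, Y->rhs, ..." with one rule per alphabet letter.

A->CB, B->ABA, C->B

  step 1 ⇒ step 2: ABABABAB ⇒ CB·ABA·CB·ABA·CB·ABA·CB·ABA
    A ↦ CB
    B ↦ ABA
  step 0 ⇒ step 1: BCBC ⇒ ABA·B·ABA·B
    C ↦ B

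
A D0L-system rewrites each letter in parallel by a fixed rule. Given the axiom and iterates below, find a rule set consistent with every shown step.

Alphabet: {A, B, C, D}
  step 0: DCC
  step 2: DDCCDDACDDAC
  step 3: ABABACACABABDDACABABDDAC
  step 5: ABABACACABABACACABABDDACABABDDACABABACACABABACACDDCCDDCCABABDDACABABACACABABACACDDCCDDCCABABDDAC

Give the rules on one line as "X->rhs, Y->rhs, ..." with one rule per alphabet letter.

A->DD, B->CC, C->AC, D->AB

  step 2 ⇒ step 3: DDCCDDACDDAC ⇒ AB·AB·AC·AC·AB·AB·DD·AC·AB·AB·DD·AC
    A ↦ DD
    C ↦ AC
    D ↦ AB
    B ↦ CC  (constrained at step 3)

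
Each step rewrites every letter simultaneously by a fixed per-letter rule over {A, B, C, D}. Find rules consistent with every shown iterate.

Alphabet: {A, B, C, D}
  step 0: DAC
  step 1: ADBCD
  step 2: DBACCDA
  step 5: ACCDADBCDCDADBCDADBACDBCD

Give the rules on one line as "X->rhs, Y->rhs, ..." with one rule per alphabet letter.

A->DB, B->C, C->CD, D->A

  step 1 ⇒ step 2: ADBCD ⇒ DB·A·C·CD·A
    A ↦ DB
    B ↦ C
    C ↦ CD
    D ↦ A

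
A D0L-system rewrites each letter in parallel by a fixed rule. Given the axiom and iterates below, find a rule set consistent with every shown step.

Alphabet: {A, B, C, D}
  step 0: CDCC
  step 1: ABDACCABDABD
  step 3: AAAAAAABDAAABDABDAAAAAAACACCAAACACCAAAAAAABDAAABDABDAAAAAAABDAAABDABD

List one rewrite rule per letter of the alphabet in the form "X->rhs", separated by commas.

A->AA, B->AC, C->ABD, D->ACC

  step 0 ⇒ step 1: CDCC ⇒ ABD·ACC·ABD·ABD
    C ↦ ABD
    D ↦ ACC
    A ↦ AA  (constrained at step 1)
    B ↦ AC  (constrained at step 1)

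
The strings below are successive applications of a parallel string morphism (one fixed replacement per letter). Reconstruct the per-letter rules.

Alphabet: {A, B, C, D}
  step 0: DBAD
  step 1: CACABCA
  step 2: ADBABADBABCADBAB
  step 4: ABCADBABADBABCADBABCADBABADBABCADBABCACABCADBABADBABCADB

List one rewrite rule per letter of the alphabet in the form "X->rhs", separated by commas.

  step 1 ⇒ step 2: CACABCA ⇒ ADB·AB·ADB·AB·C·ADB·AB
    A ↦ AB
    B ↦ C
    C ↦ ADB
  step 0 ⇒ step 1: DBAD ⇒ CA·C·AB·CA
    D ↦ CA

A->AB, B->C, C->ADB, D->CA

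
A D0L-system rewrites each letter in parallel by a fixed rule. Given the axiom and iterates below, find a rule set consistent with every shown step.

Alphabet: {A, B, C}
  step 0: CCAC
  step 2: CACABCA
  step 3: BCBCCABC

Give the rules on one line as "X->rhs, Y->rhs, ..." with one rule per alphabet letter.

  step 2 ⇒ step 3: CACABCA ⇒ B·C·B·C·CA·B·C
    A ↦ C
    B ↦ CA
    C ↦ B

A->C, B->CA, C->B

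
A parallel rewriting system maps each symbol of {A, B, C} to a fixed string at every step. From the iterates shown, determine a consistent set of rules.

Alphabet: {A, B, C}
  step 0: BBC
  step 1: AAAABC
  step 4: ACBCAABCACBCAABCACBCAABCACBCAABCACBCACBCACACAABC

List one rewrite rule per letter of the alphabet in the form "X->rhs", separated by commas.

A->AC, B->AA, C->BC

  step 0 ⇒ step 1: BBC ⇒ AA·AA·BC
    B ↦ AA
    C ↦ BC
    A ↦ AC  (constrained at step 1)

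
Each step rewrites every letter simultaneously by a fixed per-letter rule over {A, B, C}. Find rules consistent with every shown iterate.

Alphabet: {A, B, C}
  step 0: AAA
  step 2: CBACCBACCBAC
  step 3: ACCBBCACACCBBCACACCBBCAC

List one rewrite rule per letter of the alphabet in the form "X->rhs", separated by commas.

A->BC, B->CB, C->AC

  step 2 ⇒ step 3: CBACCBACCBAC ⇒ AC·CB·BC·AC·AC·CB·BC·AC·AC·CB·BC·AC
    A ↦ BC
    B ↦ CB
    C ↦ AC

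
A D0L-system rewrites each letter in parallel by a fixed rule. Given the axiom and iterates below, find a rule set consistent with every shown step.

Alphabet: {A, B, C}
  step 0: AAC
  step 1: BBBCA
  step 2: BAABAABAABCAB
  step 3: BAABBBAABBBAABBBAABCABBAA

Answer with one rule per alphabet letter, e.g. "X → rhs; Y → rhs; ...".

  step 2 ⇒ step 3: BAABAABAABCAB ⇒ BAA·B·B·BAA·B·B·BAA·B·B·BAA·BCA·B·BAA
    A ↦ B
    B ↦ BAA
    C ↦ BCA

A->B, B->BAA, C->BCA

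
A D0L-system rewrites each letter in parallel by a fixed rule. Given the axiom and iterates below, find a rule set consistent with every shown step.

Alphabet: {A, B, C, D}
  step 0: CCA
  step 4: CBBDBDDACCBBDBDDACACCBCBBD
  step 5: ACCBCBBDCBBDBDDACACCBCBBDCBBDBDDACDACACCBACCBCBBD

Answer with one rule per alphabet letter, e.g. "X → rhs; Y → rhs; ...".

  step 4 ⇒ step 5: CBBDBDDACCBBDBDDACACCBCBBD ⇒ AC·CB·CB·BD·CB·BD·BD·D·AC·AC·CB·CB·BD·CB·BD·BD·D·AC·D·AC·AC·CB·AC·CB·CB·BD
    A ↦ D
    B ↦ CB
    C ↦ AC
    D ↦ BD

A->D, B->CB, C->AC, D->BD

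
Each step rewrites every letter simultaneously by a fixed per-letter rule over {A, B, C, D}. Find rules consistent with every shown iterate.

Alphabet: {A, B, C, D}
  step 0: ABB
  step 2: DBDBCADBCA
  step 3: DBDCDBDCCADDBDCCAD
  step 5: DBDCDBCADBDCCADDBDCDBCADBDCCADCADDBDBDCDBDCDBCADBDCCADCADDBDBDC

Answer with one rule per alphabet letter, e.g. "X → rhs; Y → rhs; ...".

  step 2 ⇒ step 3: DBDBCADBCA ⇒ DB·DC·DB·DC·CA·D·DB·DC·CA·D
    A ↦ D
    B ↦ DC
    C ↦ CA
    D ↦ DB

A->D, B->DC, C->CA, D->DB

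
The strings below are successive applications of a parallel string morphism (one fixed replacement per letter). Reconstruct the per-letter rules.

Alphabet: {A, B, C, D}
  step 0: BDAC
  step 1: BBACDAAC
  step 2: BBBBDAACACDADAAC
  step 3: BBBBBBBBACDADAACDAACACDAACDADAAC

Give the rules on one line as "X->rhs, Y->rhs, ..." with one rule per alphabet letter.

  step 2 ⇒ step 3: BBBBDAACACDADAAC ⇒ BB·BB·BB·BB·AC·DA·DA·AC·DA·AC·AC·DA·AC·DA·DA·AC
    A ↦ DA
    B ↦ BB
    C ↦ AC
    D ↦ AC

A->DA, B->BB, C->AC, D->AC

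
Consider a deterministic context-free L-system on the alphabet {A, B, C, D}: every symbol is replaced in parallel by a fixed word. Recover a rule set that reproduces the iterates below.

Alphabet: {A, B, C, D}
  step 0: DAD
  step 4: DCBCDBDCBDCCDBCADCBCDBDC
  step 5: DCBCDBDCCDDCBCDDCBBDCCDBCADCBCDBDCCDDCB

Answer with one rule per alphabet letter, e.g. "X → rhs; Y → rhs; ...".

A->CA, B->CD, C->B, D->DC

  step 4 ⇒ step 5: DCBCDBDCBDCCDBCADCBCDBDC ⇒ DC·B·CD·B·DC·CD·DC·B·CD·DC·B·B·DC·CD·B·CA·DC·B·CD·B·DC·CD·DC·B
    A ↦ CA
    B ↦ CD
    C ↦ B
    D ↦ DC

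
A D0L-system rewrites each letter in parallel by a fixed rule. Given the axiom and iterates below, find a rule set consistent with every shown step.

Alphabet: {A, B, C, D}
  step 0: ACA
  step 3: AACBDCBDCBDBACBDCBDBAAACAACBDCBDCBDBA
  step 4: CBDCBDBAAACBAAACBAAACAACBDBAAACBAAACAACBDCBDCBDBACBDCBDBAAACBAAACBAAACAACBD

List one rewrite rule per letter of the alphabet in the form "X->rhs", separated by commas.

A->CBD, B->AA, C->BA, D->C

  step 3 ⇒ step 4: AACBDCBDCBDBACBDCBDBAAACAACBDCBDCBDBA ⇒ CBD·CBD·BA·AA·C·BA·AA·C·BA·AA·C·AA·CBD·BA·AA·C·BA·AA·C·AA·CBD·CBD·CBD·BA·CBD·CBD·BA·AA·C·BA·AA·C·BA·AA·C·AA·CBD
    A ↦ CBD
    B ↦ AA
    C ↦ BA
    D ↦ C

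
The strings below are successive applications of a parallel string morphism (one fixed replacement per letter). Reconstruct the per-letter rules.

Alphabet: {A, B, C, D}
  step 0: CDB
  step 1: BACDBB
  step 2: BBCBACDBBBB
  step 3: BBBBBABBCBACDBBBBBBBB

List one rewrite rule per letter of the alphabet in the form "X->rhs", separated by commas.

  step 2 ⇒ step 3: BBCBACDBBBB ⇒ BB·BB·BA·BB·C·BA·CD·BB·BB·BB·BB
    A ↦ C
    B ↦ BB
    C ↦ BA
    D ↦ CD

A->C, B->BB, C->BA, D->CD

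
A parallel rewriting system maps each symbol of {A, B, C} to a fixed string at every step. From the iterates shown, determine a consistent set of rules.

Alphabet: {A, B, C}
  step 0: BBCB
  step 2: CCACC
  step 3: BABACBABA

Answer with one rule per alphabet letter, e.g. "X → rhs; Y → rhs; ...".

A->C, B->A, C->BA

  step 2 ⇒ step 3: CCACC ⇒ BA·BA·C·BA·BA
    A ↦ C
    C ↦ BA
    B ↦ A  (constrained at step 0)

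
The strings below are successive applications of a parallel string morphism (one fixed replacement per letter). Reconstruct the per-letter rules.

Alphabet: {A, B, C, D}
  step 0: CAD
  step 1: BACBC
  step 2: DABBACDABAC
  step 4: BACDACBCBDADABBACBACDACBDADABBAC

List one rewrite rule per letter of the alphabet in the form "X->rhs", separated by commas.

A->B, B->DA, C->BAC, D->C

  step 1 ⇒ step 2: BACBC ⇒ DA·B·BAC·DA·BAC
    A ↦ B
    B ↦ DA
    C ↦ BAC
  step 0 ⇒ step 1: CAD ⇒ BAC·B·C
    D ↦ C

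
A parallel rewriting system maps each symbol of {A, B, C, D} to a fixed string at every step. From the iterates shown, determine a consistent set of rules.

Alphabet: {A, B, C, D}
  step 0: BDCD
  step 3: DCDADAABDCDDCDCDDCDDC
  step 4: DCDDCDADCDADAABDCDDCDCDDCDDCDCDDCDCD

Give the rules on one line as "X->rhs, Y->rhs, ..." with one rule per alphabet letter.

A->DA, B->AB, C->D, D->DC

  step 3 ⇒ step 4: DCDADAABDCDDCDCDDCDDC ⇒ DC·D·DC·DA·DC·DA·DA·AB·DC·D·DC·DC·D·DC·D·DC·DC·D·DC·DC·D
    A ↦ DA
    B ↦ AB
    C ↦ D
    D ↦ DC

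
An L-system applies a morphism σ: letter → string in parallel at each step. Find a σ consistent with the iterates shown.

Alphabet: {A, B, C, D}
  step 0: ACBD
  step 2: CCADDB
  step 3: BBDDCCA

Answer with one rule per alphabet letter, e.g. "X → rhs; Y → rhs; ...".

A->DD, B->A, C->B, D->C

  step 2 ⇒ step 3: CCADDB ⇒ B·B·DD·C·C·A
    A ↦ DD
    B ↦ A
    C ↦ B
    D ↦ C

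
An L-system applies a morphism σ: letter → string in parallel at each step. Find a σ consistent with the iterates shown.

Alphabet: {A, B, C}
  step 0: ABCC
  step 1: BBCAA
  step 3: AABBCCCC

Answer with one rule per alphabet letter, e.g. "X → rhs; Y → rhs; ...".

A->BB, B->C, C->A

  step 0 ⇒ step 1: ABCC ⇒ BB·C·A·A
    A ↦ BB
    B ↦ C
    C ↦ A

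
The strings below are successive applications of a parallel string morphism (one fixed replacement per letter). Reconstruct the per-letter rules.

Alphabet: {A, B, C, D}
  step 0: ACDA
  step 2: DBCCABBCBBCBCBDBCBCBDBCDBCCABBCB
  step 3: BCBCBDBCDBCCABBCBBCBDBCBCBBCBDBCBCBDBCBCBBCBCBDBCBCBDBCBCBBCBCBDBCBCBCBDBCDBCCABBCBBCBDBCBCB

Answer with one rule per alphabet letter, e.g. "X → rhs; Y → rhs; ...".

A->CAB, B->BCB, C->DBC, D->BC

  step 2 ⇒ step 3: DBCCABBCBBCBCBDBCBCBDBCDBCCABBCB ⇒ BC·BCB·DBC·DBC·CAB·BCB·BCB·DBC·BCB·BCB·DBC·BCB·DBC·BCB·BC·BCB·DBC·BCB·DBC·BCB·BC·BCB·DBC·BC·BCB·DBC·DBC·CAB·BCB·BCB·DBC·BCB
    A ↦ CAB
    B ↦ BCB
    C ↦ DBC
    D ↦ BC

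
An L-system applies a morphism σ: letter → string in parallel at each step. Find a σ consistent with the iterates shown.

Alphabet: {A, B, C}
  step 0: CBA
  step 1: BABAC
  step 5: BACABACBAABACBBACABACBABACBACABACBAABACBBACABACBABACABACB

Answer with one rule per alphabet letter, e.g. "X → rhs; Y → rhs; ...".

  step 0 ⇒ step 1: CBA ⇒ B·A·BAC
    A ↦ BAC
    B ↦ A
    C ↦ B

A->BAC, B->A, C->B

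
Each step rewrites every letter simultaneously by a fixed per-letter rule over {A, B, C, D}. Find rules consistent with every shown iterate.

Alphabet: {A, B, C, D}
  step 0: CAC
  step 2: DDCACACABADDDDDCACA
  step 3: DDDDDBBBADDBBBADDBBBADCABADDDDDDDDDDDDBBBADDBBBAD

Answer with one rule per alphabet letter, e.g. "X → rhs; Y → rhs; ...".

A->BAD, B->CA, C->DBB, D->DD

  step 2 ⇒ step 3: DDCACACABADDDDDCACA ⇒ DD·DD·DBB·BAD·DBB·BAD·DBB·BAD·CA·BAD·DD·DD·DD·DD·DD·DBB·BAD·DBB·BAD
    A ↦ BAD
    B ↦ CA
    C ↦ DBB
    D ↦ DD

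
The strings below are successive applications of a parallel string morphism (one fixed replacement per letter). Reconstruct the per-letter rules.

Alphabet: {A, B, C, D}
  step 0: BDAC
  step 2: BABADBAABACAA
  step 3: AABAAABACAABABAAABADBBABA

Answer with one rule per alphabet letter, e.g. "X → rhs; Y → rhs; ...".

  step 2 ⇒ step 3: BABADBAABACAA ⇒ AA·BA·AA·BA·C·AA·BA·BA·AA·BA·DB·BA·BA
    A ↦ BA
    B ↦ AA
    C ↦ DB
    D ↦ C

A->BA, B->AA, C->DB, D->C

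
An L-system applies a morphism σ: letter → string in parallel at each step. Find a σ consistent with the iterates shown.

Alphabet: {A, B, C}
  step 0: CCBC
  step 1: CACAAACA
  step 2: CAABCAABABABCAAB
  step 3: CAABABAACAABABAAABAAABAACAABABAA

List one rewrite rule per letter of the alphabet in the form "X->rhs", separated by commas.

  step 2 ⇒ step 3: CAABCAABABABCAAB ⇒ CA·AB·AB·AA·CA·AB·AB·AA·AB·AA·AB·AA·CA·AB·AB·AA
    A ↦ AB
    B ↦ AA
    C ↦ CA

A->AB, B->AA, C->CA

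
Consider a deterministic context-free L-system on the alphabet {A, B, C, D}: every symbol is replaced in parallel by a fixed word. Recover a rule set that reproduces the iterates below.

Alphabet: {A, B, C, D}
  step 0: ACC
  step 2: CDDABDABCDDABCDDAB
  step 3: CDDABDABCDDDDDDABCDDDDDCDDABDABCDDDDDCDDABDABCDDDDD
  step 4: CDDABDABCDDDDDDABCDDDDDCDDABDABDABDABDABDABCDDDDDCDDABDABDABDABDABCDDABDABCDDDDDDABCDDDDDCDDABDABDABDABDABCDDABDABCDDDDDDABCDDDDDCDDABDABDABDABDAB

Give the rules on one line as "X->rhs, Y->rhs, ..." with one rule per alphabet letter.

  step 3 ⇒ step 4: CDDABDABCDDDDDDABCDDDDDCDDABDABCDDDDDCDDABDABCDDDDD ⇒ CD·DAB·DAB·CDD·DDD·DAB·CDD·DDD·CD·DAB·DAB·DAB·DAB·DAB·DAB·CDD·DDD·CD·DAB·DAB·DAB·DAB·DAB·CD·DAB·DAB·CDD·DDD·DAB·CDD·DDD·CD·DAB·DAB·DAB·DAB·DAB·CD·DAB·DAB·CDD·DDD·DAB·CDD·DDD·CD·DAB·DAB·DAB·DAB·DAB
    A ↦ CDD
    B ↦ DDD
    C ↦ CD
    D ↦ DAB

A->CDD, B->DDD, C->CD, D->DAB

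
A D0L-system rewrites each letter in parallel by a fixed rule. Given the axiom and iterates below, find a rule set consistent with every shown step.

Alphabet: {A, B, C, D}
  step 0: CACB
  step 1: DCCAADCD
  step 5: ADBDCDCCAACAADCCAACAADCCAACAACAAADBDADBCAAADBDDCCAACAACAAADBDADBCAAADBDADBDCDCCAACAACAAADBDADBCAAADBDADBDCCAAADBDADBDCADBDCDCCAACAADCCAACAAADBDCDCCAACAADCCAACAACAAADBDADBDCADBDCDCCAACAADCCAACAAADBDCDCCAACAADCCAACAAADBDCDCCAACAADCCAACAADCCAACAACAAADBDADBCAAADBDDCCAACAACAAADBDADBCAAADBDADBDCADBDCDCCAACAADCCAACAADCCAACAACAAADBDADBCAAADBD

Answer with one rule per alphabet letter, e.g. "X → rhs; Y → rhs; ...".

  step 0 ⇒ step 1: CACB ⇒ DC·CAA·DC·D
    A ↦ CAA
    B ↦ D
    C ↦ DC
    D ↦ ADB  (constrained at step 1)

A->CAA, B->D, C->DC, D->ADB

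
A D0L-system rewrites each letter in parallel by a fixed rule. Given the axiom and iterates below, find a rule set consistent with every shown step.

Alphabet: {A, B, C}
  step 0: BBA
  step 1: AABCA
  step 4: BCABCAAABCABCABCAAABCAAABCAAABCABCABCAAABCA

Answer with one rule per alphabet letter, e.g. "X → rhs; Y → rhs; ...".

  step 0 ⇒ step 1: BBA ⇒ A·A·BCA
    A ↦ BCA
    B ↦ A
    C ↦ A  (constrained at step 1)

A->BCA, B->A, C->A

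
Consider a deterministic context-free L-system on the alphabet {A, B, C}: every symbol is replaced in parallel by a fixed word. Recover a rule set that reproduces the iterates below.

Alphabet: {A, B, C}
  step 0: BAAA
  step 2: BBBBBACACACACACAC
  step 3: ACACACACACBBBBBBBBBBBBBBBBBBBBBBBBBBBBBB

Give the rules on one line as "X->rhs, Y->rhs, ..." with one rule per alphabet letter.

A->BB, B->AC, C->BBB

  step 2 ⇒ step 3: BBBBBACACACACACAC ⇒ AC·AC·AC·AC·AC·BB·BBB·BB·BBB·BB·BBB·BB·BBB·BB·BBB·BB·BBB
    A ↦ BB
    B ↦ AC
    C ↦ BBB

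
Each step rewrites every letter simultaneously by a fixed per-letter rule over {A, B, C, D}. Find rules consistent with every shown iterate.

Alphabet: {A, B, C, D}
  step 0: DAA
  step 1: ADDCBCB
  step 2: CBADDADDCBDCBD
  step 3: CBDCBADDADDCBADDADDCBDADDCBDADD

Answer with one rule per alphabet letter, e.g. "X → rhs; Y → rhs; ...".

A->CB, B->D, C->CB, D->ADD

  step 2 ⇒ step 3: CBADDADDCBDCBD ⇒ CB·D·CB·ADD·ADD·CB·ADD·ADD·CB·D·ADD·CB·D·ADD
    A ↦ CB
    B ↦ D
    C ↦ CB
    D ↦ ADD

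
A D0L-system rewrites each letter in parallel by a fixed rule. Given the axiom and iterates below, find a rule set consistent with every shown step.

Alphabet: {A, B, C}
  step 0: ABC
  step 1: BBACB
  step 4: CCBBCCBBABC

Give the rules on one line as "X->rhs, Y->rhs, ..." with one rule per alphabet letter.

  step 0 ⇒ step 1: ABC ⇒ BBA·C·B
    A ↦ BBA
    B ↦ C
    C ↦ B

A->BBA, B->C, C->B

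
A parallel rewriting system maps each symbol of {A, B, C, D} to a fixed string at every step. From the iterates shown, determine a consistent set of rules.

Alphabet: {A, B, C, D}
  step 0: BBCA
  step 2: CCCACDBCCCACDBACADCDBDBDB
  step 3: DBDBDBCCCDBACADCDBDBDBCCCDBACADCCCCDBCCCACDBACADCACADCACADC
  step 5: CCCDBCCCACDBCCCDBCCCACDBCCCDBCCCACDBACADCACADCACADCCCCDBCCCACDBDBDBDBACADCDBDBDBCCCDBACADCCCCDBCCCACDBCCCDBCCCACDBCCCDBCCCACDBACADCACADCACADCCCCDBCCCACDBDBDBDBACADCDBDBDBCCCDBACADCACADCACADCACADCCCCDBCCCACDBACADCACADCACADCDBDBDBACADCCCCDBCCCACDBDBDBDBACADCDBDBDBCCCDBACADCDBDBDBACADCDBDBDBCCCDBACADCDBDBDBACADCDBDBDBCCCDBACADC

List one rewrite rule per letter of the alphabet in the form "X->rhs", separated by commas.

  step 2 ⇒ step 3: CCCACDBCCCACDBACADCDBDBDB ⇒ DB·DB·DB·CCC·DB·AC·ADC·DB·DB·DB·CCC·DB·AC·ADC·CCC·DB·CCC·AC·DB·AC·ADC·AC·ADC·AC·ADC
    A ↦ CCC
    B ↦ ADC
    C ↦ DB
    D ↦ AC

A->CCC, B->ADC, C->DB, D->AC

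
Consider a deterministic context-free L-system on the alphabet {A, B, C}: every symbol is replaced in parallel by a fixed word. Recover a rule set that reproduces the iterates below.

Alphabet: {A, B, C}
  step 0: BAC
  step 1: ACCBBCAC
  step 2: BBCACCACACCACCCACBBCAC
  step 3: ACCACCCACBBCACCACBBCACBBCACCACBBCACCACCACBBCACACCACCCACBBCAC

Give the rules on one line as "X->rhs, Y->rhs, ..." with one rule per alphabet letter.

  step 2 ⇒ step 3: BBCACCACACCACCCACBBCAC ⇒ ACC·ACC·CAC·BB·CAC·CAC·BB·CAC·BB·CAC·CAC·BB·CAC·CAC·CAC·BB·CAC·ACC·ACC·CAC·BB·CAC
    A ↦ BB
    B ↦ ACC
    C ↦ CAC

A->BB, B->ACC, C->CAC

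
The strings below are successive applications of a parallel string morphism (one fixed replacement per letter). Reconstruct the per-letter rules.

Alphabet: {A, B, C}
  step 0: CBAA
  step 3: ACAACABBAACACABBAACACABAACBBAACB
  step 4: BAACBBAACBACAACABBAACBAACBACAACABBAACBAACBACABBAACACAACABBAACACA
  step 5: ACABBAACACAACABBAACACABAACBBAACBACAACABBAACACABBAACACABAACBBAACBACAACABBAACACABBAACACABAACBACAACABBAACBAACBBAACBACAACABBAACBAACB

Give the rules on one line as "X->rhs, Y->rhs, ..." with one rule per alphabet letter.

A->B, B->ACA, C->AAC

  step 4 ⇒ step 5: BAACBBAACBACAACABBAACBAACBACAACABBAACBAACBACABBAACACAACABBAACACA ⇒ ACA·B·B·AAC·ACA·ACA·B·B·AAC·ACA·B·AAC·B·B·AAC·B·ACA·ACA·B·B·AAC·ACA·B·B·AAC·ACA·B·AAC·B·B·AAC·B·ACA·ACA·B·B·AAC·ACA·B·B·AAC·ACA·B·AAC·B·ACA·ACA·B·B·AAC·B·AAC·B·B·AAC·B·ACA·ACA·B·B·AAC·B·AAC·B
    A ↦ B
    B ↦ ACA
    C ↦ AAC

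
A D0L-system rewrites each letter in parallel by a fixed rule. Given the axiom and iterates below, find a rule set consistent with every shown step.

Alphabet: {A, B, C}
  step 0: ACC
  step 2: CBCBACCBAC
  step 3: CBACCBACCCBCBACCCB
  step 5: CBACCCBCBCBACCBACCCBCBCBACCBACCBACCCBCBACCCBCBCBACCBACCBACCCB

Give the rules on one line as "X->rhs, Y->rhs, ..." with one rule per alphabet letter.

  step 2 ⇒ step 3: CBCBACCBAC ⇒ CB·AC·CB·AC·C·CB·CB·AC·C·CB
    A ↦ C
    B ↦ AC
    C ↦ CB

A->C, B->AC, C->CB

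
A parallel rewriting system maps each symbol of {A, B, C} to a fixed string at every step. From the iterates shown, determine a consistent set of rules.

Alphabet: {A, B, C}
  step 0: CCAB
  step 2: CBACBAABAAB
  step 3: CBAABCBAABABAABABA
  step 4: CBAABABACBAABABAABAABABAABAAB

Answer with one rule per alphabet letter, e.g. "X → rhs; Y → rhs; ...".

  step 3 ⇒ step 4: CBAABCBAABABAABABA ⇒ CB·A·AB·AB·A·CB·A·AB·AB·A·AB·A·AB·AB·A·AB·A·AB
    A ↦ AB
    B ↦ A
    C ↦ CB

A->AB, B->A, C->CB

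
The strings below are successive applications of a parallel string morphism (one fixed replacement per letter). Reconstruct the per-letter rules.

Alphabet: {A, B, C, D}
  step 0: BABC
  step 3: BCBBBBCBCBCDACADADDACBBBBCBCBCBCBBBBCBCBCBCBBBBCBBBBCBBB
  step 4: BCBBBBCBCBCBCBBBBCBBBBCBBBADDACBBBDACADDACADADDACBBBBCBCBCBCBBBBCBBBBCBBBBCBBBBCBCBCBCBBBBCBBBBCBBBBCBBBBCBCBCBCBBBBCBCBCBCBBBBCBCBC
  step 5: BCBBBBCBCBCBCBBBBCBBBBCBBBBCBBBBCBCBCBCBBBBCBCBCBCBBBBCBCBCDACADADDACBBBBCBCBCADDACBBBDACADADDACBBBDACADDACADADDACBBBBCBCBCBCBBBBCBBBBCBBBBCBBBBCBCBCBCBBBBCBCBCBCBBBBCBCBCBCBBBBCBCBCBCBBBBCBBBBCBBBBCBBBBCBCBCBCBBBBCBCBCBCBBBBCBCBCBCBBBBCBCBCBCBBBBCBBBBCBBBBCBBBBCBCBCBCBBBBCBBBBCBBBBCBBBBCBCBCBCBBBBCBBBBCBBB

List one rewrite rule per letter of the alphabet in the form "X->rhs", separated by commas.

  step 4 ⇒ step 5: BCBBBBCBCBCBCBBBBCBBBBCBBBADDACBBBDACADDACADADDACBBBBCBCBCBCBBBBCBBBBCBBBBCBBBBCBCBCBCBBBBCBBBBCBBBBCBBBBCBCBCBCBBBBCBCBCBCBBBBCBCBC ⇒ BC·BBB·BC·BC·BC·BC·BBB·BC·BBB·BC·BBB·BC·BBB·BC·BC·BC·BC·BBB·BC·BC·BC·BC·BBB·BC·BC·BC·DAC·AD·AD·DAC·BBB·BC·BC·BC·AD·DAC·BBB·DAC·AD·AD·DAC·BBB·DAC·AD·DAC·AD·AD·DAC·BBB·BC·BC·BC·BC·BBB·BC·BBB·BC·BBB·BC·BBB·BC·BC·BC·BC·BBB·BC·BC·BC·BC·BBB·BC·BC·BC·BC·BBB·BC·BC·BC·BC·BBB·BC·BBB·BC·BBB·BC·BBB·BC·BC·BC·BC·BBB·BC·BC·BC·BC·BBB·BC·BC·BC·BC·BBB·BC·BC·BC·BC·BBB·BC·BBB·BC·BBB·BC·BBB·BC·BC·BC·BC·BBB·BC·BBB·BC·BBB·BC·BBB·BC·BC·BC·BC·BBB·BC·BBB·BC·BBB
    A ↦ DAC
    B ↦ BC
    C ↦ BBB
    D ↦ AD

A->DAC, B->BC, C->BBB, D->AD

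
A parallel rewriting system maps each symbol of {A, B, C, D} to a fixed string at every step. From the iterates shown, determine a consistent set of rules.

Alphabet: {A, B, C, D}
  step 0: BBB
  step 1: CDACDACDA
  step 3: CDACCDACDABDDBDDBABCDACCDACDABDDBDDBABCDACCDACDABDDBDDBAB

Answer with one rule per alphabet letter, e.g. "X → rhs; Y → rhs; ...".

  step 0 ⇒ step 1: BBB ⇒ CDA·CDA·CDA
    B ↦ CDA
    A ↦ C  (constrained at step 1)
    C ↦ BAB  (constrained at step 1)
    D ↦ BDD  (constrained at step 1)

A->C, B->CDA, C->BAB, D->BDD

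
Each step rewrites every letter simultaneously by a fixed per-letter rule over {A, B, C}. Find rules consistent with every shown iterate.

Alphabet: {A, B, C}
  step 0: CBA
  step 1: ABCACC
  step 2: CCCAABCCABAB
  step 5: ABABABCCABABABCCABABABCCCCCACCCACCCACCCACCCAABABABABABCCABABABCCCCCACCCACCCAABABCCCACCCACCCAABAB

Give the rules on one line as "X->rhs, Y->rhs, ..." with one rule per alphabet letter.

  step 1 ⇒ step 2: ABCACC ⇒ CC·CA·AB·CC·AB·AB
    A ↦ CC
    B ↦ CA
    C ↦ AB

A->CC, B->CA, C->AB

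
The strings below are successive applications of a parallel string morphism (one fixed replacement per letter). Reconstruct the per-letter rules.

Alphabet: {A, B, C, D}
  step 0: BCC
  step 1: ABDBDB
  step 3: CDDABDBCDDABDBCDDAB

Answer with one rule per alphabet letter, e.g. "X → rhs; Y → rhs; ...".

A->D, B->AB, C->DB, D->CD

  step 0 ⇒ step 1: BCC ⇒ AB·DB·DB
    B ↦ AB
    C ↦ DB
    A ↦ D  (constrained at step 1)
    D ↦ CD  (constrained at step 1)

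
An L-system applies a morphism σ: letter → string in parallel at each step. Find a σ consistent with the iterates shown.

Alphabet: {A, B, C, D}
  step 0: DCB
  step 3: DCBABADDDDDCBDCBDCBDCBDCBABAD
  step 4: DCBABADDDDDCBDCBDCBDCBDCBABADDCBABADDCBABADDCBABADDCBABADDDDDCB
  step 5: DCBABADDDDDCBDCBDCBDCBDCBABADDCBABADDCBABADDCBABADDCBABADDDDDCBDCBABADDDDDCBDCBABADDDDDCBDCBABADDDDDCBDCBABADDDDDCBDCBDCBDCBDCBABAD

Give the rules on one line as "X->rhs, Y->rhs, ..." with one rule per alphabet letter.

A->D, B->D, C->ABA, D->DCB

  step 4 ⇒ step 5: DCBABADDDDDCBDCBDCBDCBDCBABADDCBABADDCBABADDCBABADDCBABADDDDDCB ⇒ DCB·ABA·D·D·D·D·DCB·DCB·DCB·DCB·DCB·ABA·D·DCB·ABA·D·DCB·ABA·D·DCB·ABA·D·DCB·ABA·D·D·D·D·DCB·DCB·ABA·D·D·D·D·DCB·DCB·ABA·D·D·D·D·DCB·DCB·ABA·D·D·D·D·DCB·DCB·ABA·D·D·D·D·DCB·DCB·DCB·DCB·DCB·ABA·D
    A ↦ D
    B ↦ D
    C ↦ ABA
    D ↦ DCB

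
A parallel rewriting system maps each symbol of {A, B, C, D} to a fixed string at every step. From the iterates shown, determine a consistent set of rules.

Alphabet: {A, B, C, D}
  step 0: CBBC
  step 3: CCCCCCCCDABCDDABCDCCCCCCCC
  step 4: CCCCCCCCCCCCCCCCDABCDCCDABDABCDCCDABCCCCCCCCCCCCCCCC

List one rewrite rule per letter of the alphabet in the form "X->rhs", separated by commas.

A->C, B->D, C->CC, D->DAB

  step 3 ⇒ step 4: CCCCCCCCDABCDDABCDCCCCCCCC ⇒ CC·CC·CC·CC·CC·CC·CC·CC·DAB·C·D·CC·DAB·DAB·C·D·CC·DAB·CC·CC·CC·CC·CC·CC·CC·CC
    A ↦ C
    B ↦ D
    C ↦ CC
    D ↦ DAB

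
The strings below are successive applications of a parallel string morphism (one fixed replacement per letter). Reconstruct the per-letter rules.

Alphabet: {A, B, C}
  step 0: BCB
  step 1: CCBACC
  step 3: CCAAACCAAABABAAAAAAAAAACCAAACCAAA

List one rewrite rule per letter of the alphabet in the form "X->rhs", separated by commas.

A->AAA, B->CC, C->BA

  step 0 ⇒ step 1: BCB ⇒ CC·BA·CC
    B ↦ CC
    C ↦ BA
    A ↦ AAA  (constrained at step 1)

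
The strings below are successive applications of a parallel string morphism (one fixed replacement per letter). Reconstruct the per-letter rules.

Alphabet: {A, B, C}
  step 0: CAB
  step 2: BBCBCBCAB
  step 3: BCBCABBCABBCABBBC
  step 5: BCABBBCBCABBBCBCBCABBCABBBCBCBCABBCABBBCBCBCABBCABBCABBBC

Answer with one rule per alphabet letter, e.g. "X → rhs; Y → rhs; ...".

  step 2 ⇒ step 3: BBCBCBCAB ⇒ BC·BC·AB·BC·AB·BC·AB·B·BC
    A ↦ B
    B ↦ BC
    C ↦ AB

A->B, B->BC, C->AB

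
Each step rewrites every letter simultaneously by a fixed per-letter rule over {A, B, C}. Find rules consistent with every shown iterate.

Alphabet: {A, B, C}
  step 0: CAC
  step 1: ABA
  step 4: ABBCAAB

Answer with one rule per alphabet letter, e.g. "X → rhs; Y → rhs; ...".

  step 0 ⇒ step 1: CAC ⇒ A·B·A
    A ↦ B
    C ↦ A
    B ↦ CA  (constrained at step 1)

A->B, B->CA, C->A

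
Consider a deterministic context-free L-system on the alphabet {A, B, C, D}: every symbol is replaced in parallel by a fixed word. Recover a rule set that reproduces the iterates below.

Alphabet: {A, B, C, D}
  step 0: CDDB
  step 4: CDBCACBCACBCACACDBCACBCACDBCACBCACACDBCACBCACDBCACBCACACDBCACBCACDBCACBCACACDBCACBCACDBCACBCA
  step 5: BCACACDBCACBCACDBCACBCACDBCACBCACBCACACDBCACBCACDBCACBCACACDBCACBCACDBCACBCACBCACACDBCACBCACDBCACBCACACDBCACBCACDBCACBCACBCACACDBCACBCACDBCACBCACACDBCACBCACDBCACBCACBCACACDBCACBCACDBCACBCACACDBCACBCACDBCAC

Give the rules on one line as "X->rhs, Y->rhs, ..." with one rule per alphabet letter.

A->C, B->CD, C->BCA, D->CA

  step 4 ⇒ step 5: CDBCACBCACBCACACDBCACBCACDBCACBCACACDBCACBCACDBCACBCACACDBCACBCACDBCACBCACACDBCACBCACDBCACBCA ⇒ BCA·CA·CD·BCA·C·BCA·CD·BCA·C·BCA·CD·BCA·C·BCA·C·BCA·CA·CD·BCA·C·BCA·CD·BCA·C·BCA·CA·CD·BCA·C·BCA·CD·BCA·C·BCA·C·BCA·CA·CD·BCA·C·BCA·CD·BCA·C·BCA·CA·CD·BCA·C·BCA·CD·BCA·C·BCA·C·BCA·CA·CD·BCA·C·BCA·CD·BCA·C·BCA·CA·CD·BCA·C·BCA·CD·BCA·C·BCA·C·BCA·CA·CD·BCA·C·BCA·CD·BCA·C·BCA·CA·CD·BCA·C·BCA·CD·BCA·C
    A ↦ C
    B ↦ CD
    C ↦ BCA
    D ↦ CA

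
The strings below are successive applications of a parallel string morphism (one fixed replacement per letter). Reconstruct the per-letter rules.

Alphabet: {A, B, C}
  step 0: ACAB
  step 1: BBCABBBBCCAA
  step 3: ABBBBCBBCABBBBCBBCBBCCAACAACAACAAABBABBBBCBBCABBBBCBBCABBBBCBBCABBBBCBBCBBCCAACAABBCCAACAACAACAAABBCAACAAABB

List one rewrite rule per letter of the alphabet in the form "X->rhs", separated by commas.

  step 0 ⇒ step 1: ACAB ⇒ BBC·ABB·BBC·CAA
    A ↦ BBC
    B ↦ CAA
    C ↦ ABB

A->BBC, B->CAA, C->ABB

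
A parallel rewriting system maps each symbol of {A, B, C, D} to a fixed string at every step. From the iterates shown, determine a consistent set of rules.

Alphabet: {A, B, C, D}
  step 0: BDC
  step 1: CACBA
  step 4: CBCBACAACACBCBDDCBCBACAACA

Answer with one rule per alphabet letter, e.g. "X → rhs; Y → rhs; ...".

  step 0 ⇒ step 1: BDC ⇒ CA·CB·A
    B ↦ CA
    C ↦ A
    D ↦ CB
    A ↦ DD  (constrained at step 1)

A->DD, B->CA, C->A, D->CB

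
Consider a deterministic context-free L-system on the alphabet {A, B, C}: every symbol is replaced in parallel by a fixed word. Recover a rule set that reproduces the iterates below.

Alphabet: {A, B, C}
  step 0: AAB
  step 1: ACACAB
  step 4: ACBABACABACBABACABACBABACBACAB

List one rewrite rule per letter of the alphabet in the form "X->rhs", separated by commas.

A->AC, B->AB, C->B

  step 0 ⇒ step 1: AAB ⇒ AC·AC·AB
    A ↦ AC
    B ↦ AB
    C ↦ B  (constrained at step 1)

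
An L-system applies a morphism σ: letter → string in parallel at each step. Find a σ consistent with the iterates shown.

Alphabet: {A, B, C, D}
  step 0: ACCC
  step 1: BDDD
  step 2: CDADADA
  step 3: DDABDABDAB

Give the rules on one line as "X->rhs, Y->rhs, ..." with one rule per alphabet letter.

  step 2 ⇒ step 3: CDADADA ⇒ D·DA·B·DA·B·DA·B
    A ↦ B
    C ↦ D
    D ↦ DA
  step 1 ⇒ step 2: BDDD ⇒ C·DA·DA·DA
    B ↦ C

A->B, B->C, C->D, D->DA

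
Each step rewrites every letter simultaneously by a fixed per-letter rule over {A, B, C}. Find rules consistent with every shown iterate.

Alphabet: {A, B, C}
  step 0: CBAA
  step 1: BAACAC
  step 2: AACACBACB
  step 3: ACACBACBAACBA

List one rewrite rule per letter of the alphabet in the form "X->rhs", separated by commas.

  step 2 ⇒ step 3: AACACBACB ⇒ AC·AC·B·AC·B·A·AC·B·A
    A ↦ AC
    B ↦ A
    C ↦ B

A->AC, B->A, C->B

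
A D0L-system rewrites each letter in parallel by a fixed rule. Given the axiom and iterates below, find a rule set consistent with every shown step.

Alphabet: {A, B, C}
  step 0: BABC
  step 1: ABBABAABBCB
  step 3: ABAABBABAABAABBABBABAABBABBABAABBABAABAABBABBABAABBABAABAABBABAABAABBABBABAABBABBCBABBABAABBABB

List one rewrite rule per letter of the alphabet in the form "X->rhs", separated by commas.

  step 0 ⇒ step 1: BABC ⇒ ABB·ABA·ABB·CB
    A ↦ ABA
    B ↦ ABB
    C ↦ CB

A->ABA, B->ABB, C->CB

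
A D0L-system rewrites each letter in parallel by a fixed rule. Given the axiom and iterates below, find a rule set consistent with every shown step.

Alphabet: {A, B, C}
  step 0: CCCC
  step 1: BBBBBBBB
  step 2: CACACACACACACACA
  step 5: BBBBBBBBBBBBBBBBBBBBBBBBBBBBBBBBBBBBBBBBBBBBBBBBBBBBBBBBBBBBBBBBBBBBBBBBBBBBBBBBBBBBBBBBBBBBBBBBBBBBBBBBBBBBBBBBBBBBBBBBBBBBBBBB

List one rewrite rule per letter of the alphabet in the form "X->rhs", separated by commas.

  step 1 ⇒ step 2: BBBBBBBB ⇒ CA·CA·CA·CA·CA·CA·CA·CA
    B ↦ CA
    A ↦ BB  (constrained at step 2)
  step 0 ⇒ step 1: CCCC ⇒ BB·BB·BB·BB
    C ↦ BB

A->BB, B->CA, C->BB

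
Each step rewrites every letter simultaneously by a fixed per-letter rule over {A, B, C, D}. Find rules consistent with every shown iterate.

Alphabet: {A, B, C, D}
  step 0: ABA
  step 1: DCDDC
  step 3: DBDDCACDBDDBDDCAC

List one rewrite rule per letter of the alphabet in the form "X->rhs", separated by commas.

  step 0 ⇒ step 1: ABA ⇒ DC·D·DC
    A ↦ DC
    B ↦ D
    C ↦ AC  (constrained at step 1)
    D ↦ BD  (constrained at step 1)

A->DC, B->D, C->AC, D->BD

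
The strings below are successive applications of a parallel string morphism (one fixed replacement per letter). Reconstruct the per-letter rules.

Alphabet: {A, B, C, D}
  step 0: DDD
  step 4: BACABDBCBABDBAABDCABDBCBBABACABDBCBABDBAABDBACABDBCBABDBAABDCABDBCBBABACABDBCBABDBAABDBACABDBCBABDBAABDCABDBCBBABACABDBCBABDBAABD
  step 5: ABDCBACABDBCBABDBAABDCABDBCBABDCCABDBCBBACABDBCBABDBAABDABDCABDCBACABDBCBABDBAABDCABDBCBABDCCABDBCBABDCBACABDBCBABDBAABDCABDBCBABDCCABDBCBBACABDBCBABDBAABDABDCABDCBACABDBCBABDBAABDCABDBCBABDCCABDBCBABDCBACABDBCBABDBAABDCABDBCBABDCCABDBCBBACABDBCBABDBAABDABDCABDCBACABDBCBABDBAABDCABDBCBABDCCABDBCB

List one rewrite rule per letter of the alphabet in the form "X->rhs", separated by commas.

A->C, B->ABD, C->BA, D->BCB

  step 4 ⇒ step 5: BACABDBCBABDBAABDCABDBCBBABACABDBCBABDBAABDBACABDBCBABDBAABDCABDBCBBABACABDBCBABDBAABDBACABDBCBABDBAABDCABDBCBBABACABDBCBABDBAABD ⇒ ABD·C·BA·C·ABD·BCB·ABD·BA·ABD·C·ABD·BCB·ABD·C·C·ABD·BCB·BA·C·ABD·BCB·ABD·BA·ABD·ABD·C·ABD·C·BA·C·ABD·BCB·ABD·BA·ABD·C·ABD·BCB·ABD·C·C·ABD·BCB·ABD·C·BA·C·ABD·BCB·ABD·BA·ABD·C·ABD·BCB·ABD·C·C·ABD·BCB·BA·C·ABD·BCB·ABD·BA·ABD·ABD·C·ABD·C·BA·C·ABD·BCB·ABD·BA·ABD·C·ABD·BCB·ABD·C·C·ABD·BCB·ABD·C·BA·C·ABD·BCB·ABD·BA·ABD·C·ABD·BCB·ABD·C·C·ABD·BCB·BA·C·ABD·BCB·ABD·BA·ABD·ABD·C·ABD·C·BA·C·ABD·BCB·ABD·BA·ABD·C·ABD·BCB·ABD·C·C·ABD·BCB
    A ↦ C
    B ↦ ABD
    C ↦ BA
    D ↦ BCB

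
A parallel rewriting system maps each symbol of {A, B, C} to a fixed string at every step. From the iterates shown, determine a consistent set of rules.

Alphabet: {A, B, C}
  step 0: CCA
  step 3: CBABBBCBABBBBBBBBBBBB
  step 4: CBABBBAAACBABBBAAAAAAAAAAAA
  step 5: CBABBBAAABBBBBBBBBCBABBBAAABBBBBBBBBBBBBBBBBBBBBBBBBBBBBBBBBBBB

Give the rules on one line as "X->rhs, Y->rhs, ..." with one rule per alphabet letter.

A->BBB, B->A, C->CB

  step 4 ⇒ step 5: CBABBBAAACBABBBAAAAAAAAAAAA ⇒ CB·A·BBB·A·A·A·BBB·BBB·BBB·CB·A·BBB·A·A·A·BBB·BBB·BBB·BBB·BBB·BBB·BBB·BBB·BBB·BBB·BBB·BBB
    A ↦ BBB
    B ↦ A
    C ↦ CB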